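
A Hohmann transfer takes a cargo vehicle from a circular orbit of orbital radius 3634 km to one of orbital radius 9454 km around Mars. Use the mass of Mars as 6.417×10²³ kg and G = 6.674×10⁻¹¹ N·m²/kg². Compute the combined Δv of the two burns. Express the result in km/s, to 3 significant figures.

Δv_total ≈ 1.24 km/s

μ = GM = 6.674×10⁻¹¹ × 6.417×10²³ = 4.283×10¹³ m³/s².
r₁ = 3634 km = 3.634×10⁶ m.
r₂ = 9454 km = 9.454×10⁶ m.
Transfer ellipse a_t = (r₁ + r₂)/2 = 6.544×10⁶ m.
At r₁: circular v_c1 = √(μ/r₁) = 3433 m/s; transfer-periapsis v_p = √[μ(2/r₁ − 1/a_t)] = 4126 m/s.
Δv₁ = v_p − v_c1 = 693.3 m/s.
At r₂: circular v_c2 = √(μ/r₂) = 2128 m/s; transfer-apoapsis v_a = √[μ(2/r₂ − 1/a_t)] = 1586 m/s.
Δv₂ = v_c2 − v_a = 542.3 m/s.
Total Δv = Δv₁ + Δv₂ = 1236 m/s = 1.236 km/s.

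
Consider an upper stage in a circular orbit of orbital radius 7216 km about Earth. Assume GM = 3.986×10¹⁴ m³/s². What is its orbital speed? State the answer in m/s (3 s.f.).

v ≈ 7430 m/s

r = 7216 km = 7.216×10⁶ m.
For a circular orbit v = √(μ/r) = √(3.986×10¹⁴ / 7.216×10⁶) = √(5.524×10⁷) = 7432 m/s.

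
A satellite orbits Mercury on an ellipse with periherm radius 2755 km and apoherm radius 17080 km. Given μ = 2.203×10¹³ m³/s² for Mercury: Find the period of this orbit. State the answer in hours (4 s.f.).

T ≈ 11.61 hours

Semi-major axis a = (r_p + r_a)/2 = (2755.0 + 17080)/2 = 9917.5 km = 9.918×10⁶ m.
By Kepler's third law T = 2π√(a³/μ) = 2π × 6.654×10³ = 4.181×10⁴ s.
= 11.61 hours.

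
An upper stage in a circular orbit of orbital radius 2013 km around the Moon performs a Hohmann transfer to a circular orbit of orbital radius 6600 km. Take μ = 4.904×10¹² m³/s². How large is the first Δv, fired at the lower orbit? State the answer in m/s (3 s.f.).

Δv ≈ 371 m/s

r₁ = 2013 km = 2.013×10⁶ m.
r₂ = 6600 km = 6.600×10⁶ m.
Transfer ellipse a_t = (r₁ + r₂)/2 = 4.306×10⁶ m.
At r₁: circular v_c1 = √(μ/r₁) = 1561 m/s; transfer-perilune v_p = √[μ(2/r₁ − 1/a_t)] = 1932 m/s.
Δv₁ = v_p − v_c1 = 371.4 m/s.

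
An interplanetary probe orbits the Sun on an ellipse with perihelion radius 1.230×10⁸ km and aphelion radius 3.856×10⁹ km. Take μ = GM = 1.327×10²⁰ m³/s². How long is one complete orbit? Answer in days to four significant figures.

T ≈ 17720 days

Semi-major axis a = (r_p + r_a)/2 = (1.2300×10⁸ + 3.8560×10⁹)/2 = 1.9895×10⁹ km = 1.990×10¹² m.
By Kepler's third law T = 2π√(a³/μ) = 2π × 2.436×10⁸ = 1.531×10⁹ s.
= 17720 days.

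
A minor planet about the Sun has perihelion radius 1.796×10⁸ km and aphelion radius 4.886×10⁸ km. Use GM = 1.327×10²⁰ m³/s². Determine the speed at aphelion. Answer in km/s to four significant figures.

v ≈ 12.08 km/s

Semi-major axis a = (r_p + r_a)/2 = 3.3410×10⁸ km = 3.341×10¹¹ m.
Vis-viva: v² = μ(2/r − 1/a) = 1.327×10²⁰ × (4.093×10⁻¹² − 2.993×10⁻¹²) = 1.460×10⁸ m²/s².
v = 12080 m/s = 12.08 km/s.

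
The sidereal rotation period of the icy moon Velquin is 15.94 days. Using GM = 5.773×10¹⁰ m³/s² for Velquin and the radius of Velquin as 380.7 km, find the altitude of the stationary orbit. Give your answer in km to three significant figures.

h_sync ≈ 13700 km

T = 15.94 days = 1.377×10⁶ s.
A synchronous orbit has period T, so by Kepler's third law a = (μT²/4π²)^(1/3).
μT²/4π² = 5.773×10¹⁰ × (1.377×10⁶)² / 39.48 = 2.774×10²¹ m³.
a = 1.405×10⁷ m = 14050 km.
Altitude h = a − R = 14050 − 380.7 = 13669 km.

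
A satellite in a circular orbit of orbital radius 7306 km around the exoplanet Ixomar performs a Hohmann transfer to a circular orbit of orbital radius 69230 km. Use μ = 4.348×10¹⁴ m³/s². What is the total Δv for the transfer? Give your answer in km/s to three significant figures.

r₁ = 7306 km = 7.306×10⁶ m.
r₂ = 69230 km = 6.923×10⁷ m.
Transfer ellipse a_t = (r₁ + r₂)/2 = 3.827×10⁷ m.
At r₁: circular v_c1 = √(μ/r₁) = 7714 m/s; transfer-periapsis v_p = √[μ(2/r₁ − 1/a_t)] = 10380 m/s.
Δv₁ = v_p − v_c1 = 2662 m/s.
At r₂: circular v_c2 = √(μ/r₂) = 2506 m/s; transfer-apoapsis v_a = √[μ(2/r₂ − 1/a_t)] = 1095 m/s.
Δv₂ = v_c2 − v_a = 1411 m/s.
Total Δv = Δv₁ + Δv₂ = 4073 m/s = 4.073 km/s.

Δv_total ≈ 4.07 km/s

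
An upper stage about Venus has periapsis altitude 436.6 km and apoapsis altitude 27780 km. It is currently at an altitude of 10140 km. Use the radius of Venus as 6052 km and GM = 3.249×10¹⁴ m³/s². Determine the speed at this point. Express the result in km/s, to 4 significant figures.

v ≈ 4.901 km/s

r_p = 6052 + 436.6 = 6488.6 km = 6.4886×10⁶ m.
r_a = 6052 + 27780 = 33832 km = 3.3832×10⁷ m.
r = 6052 + 10140 = 16192 km = 1.619×10⁷ m.
Semi-major axis a = (r_p + r_a)/2 = 20160 km = 2.016×10⁷ m.
Vis-viva: v² = μ(2/r − 1/a) = 3.249×10¹⁴ × (1.235×10⁻⁷ − 4.960×10⁻⁸) = 2.402×10⁷ m²/s².
v = 4901 m/s = 4.901 km/s.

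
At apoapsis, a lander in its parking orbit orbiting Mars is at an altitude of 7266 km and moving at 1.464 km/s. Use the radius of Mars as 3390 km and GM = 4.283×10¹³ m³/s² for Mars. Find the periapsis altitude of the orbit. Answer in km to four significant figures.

r_a = 3390 + 7266 = 10656 km = 1.066×10⁷ m.
Specific energy ε = v²/2 − μ/r = -2.948×10⁶ J/kg, so a = −μ/(2ε) = 7.265×10⁶ m.
The apsides satisfy r_p + r_a = 2a, so the periapsis radius is 2a − r_a = 3.874×10⁶ m = 3874.1 km.
Periapsis altitude = 3874.1 − 3390 = 484.05 km.

periapsis altitude ≈ 484.1 km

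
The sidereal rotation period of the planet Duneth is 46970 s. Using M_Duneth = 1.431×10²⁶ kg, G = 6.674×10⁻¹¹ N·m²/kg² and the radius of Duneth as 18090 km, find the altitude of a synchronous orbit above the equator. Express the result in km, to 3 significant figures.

h_sync ≈ 63000 km

μ = GM = 6.674×10⁻¹¹ × 1.431×10²⁶ = 9.550×10¹⁵ m³/s².
A synchronous orbit has period T, so by Kepler's third law a = (μT²/4π²)^(1/3).
μT²/4π² = 9.550×10¹⁵ × (4.697×10⁴)² / 39.48 = 5.337×10²³ m³.
a = 8.112×10⁷ m = 81115 km.
Altitude h = a − R = 81115 − 18090 = 63025 km.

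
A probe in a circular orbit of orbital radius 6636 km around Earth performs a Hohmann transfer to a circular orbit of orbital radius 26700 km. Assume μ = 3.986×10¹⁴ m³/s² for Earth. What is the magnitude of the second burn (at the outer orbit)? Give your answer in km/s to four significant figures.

r₁ = 6636 km = 6.636×10⁶ m.
r₂ = 26700 km = 2.670×10⁷ m.
Transfer ellipse a_t = (r₁ + r₂)/2 = 1.667×10⁷ m.
At r₁: circular v_c1 = √(μ/r₁) = 7750 m/s; transfer-perigee v_p = √[μ(2/r₁ − 1/a_t)] = 9809 m/s.
At r₂: circular v_c2 = √(μ/r₂) = 3864 m/s; transfer-apogee v_a = √[μ(2/r₂ − 1/a_t)] = 2438 m/s.
Δv₂ = v_c2 − v_a = 1426 m/s.
= 1.426 km/s.

Δv ≈ 1.426 km/s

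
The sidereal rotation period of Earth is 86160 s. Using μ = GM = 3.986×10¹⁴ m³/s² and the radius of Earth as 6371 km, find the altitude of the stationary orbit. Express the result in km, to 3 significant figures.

A synchronous orbit has period T, so by Kepler's third law a = (μT²/4π²)^(1/3).
μT²/4π² = 3.986×10¹⁴ × (8.616×10⁴)² / 39.48 = 7.495×10²² m³.
a = 4.216×10⁷ m = 42163 km.
Altitude h = a − R = 42163 − 6371 = 35792 km.

h_sync ≈ 35800 km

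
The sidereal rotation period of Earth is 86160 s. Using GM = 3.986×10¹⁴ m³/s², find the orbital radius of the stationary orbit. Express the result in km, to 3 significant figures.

r_sync ≈ 42200 km

A synchronous orbit has period T, so by Kepler's third law a = (μT²/4π²)^(1/3).
μT²/4π² = 3.986×10¹⁴ × (8.616×10⁴)² / 39.48 = 7.495×10²² m³.
a = 4.216×10⁷ m = 42163 km.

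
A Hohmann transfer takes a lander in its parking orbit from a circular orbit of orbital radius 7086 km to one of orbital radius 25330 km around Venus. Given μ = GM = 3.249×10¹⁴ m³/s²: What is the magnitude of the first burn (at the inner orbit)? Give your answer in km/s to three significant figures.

Δv ≈ 1.69 km/s

r₁ = 7086 km = 7.086×10⁶ m.
r₂ = 25330 km = 2.533×10⁷ m.
Transfer ellipse a_t = (r₁ + r₂)/2 = 1.621×10⁷ m.
At r₁: circular v_c1 = √(μ/r₁) = 6771 m/s; transfer-periapsis v_p = √[μ(2/r₁ − 1/a_t)] = 8465 m/s.
Δv₁ = v_p − v_c1 = 1694 m/s.
= 1.694 km/s.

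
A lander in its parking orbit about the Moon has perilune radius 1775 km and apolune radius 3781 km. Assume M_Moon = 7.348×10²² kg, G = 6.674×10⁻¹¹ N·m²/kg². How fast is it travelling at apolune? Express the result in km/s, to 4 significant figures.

μ = GM = 6.674×10⁻¹¹ × 7.348×10²² = 4.904×10¹² m³/s².
Semi-major axis a = (r_p + r_a)/2 = 2778.0 km = 2.778×10⁶ m.
Vis-viva: v² = μ(2/r − 1/a) = 4.904×10¹² × (5.290×10⁻⁷ − 3.600×10⁻⁷) = 8.287×10⁵ m²/s².
v = 910.3 m/s = 0.9103 km/s.

v ≈ 0.9103 km/s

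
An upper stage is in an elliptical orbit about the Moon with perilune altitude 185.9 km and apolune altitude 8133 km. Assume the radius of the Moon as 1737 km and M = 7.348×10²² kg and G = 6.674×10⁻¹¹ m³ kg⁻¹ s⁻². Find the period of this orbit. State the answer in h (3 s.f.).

T ≈ 11.3 h

μ = GM = 6.674×10⁻¹¹ × 7.348×10²² = 4.904×10¹² m³/s².
r_p = 1737 + 185.9 = 1922.9 km = 1.9229×10⁶ m.
r_a = 1737 + 8133 = 9870.0 km = 9.8700×10⁶ m.
Semi-major axis a = (r_p + r_a)/2 = (1922.9 + 9870.0)/2 = 5896.4 km = 5.896×10⁶ m.
By Kepler's third law T = 2π√(a³/μ) = 2π × 6.466×10³ = 4.062×10⁴ s.
= 11.28 h.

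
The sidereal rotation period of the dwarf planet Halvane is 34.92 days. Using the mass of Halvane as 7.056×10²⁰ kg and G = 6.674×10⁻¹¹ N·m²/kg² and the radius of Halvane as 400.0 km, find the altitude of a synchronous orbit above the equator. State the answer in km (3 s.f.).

μ = GM = 6.674×10⁻¹¹ × 7.056×10²⁰ = 4.709×10¹⁰ m³/s².
T = 34.92 days = 3.017×10⁶ s.
A synchronous orbit has period T, so by Kepler's third law a = (μT²/4π²)^(1/3).
μT²/4π² = 4.709×10¹⁰ × (3.017×10⁶)² / 39.48 = 1.086×10²² m³.
a = 2.214×10⁷ m = 22144 km.
Altitude h = a − R = 22144 − 400.0 = 21744 km.

h_sync ≈ 21700 km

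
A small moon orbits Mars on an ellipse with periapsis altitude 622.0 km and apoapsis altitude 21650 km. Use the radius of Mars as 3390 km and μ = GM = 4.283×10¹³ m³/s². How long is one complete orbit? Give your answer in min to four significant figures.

T ≈ 885.9 min

r_p = 3390 + 622.0 = 4012.0 km = 4.0120×10⁶ m.
r_a = 3390 + 21650 = 25040 km = 2.5040×10⁷ m.
Semi-major axis a = (r_p + r_a)/2 = (4012.0 + 25040)/2 = 14526 km = 1.453×10⁷ m.
By Kepler's third law T = 2π√(a³/μ) = 2π × 8.460×10³ = 5.315×10⁴ s.
= 885.9 min.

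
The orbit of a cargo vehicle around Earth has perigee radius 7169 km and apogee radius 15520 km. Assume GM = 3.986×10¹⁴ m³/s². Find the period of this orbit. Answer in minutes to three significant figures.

Semi-major axis a = (r_p + r_a)/2 = (7169.0 + 15520)/2 = 11344 km = 1.134×10⁷ m.
By Kepler's third law T = 2π√(a³/μ) = 2π × 1.914×10³ = 1.203×10⁴ s.
= 200.4 minutes.

T ≈ 200 minutes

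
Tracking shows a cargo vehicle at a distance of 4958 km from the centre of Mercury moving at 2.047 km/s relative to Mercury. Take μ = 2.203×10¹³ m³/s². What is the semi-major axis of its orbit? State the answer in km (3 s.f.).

a ≈ 4690 km

r = 4.958×10⁶ m.
Specific orbital energy ε = v²/2 − μ/r = (2047)²/2 − 2.203×10¹³/4.958×10⁶ = -2.348×10⁶ J/kg.
Since ε = −μ/(2a), a = −μ/(2ε) = 4.691×10⁶ m = 4690.8 km.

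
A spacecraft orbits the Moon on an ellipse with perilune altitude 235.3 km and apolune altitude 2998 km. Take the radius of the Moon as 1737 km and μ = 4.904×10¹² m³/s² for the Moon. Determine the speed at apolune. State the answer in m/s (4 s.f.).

v ≈ 780.4 m/s

r_p = 1737 + 235.3 = 1972.3 km = 1.9723×10⁶ m.
r_a = 1737 + 2998 = 4735.0 km = 4.7350×10⁶ m.
Semi-major axis a = (r_p + r_a)/2 = 3353.7 km = 3.354×10⁶ m.
Vis-viva: v² = μ(2/r − 1/a) = 4.904×10¹² × (4.224×10⁻⁷ − 2.982×10⁻⁷) = 6.091×10⁵ m²/s².
v = 780.4 m/s.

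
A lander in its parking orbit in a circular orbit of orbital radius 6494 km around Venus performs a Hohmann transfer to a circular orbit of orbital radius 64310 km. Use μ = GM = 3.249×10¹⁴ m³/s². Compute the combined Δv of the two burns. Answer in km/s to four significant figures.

Δv_total ≈ 3.745 km/s

r₁ = 6494 km = 6.494×10⁶ m.
r₂ = 64310 km = 6.431×10⁷ m.
Transfer ellipse a_t = (r₁ + r₂)/2 = 3.540×10⁷ m.
At r₁: circular v_c1 = √(μ/r₁) = 7073 m/s; transfer-periapsis v_p = √[μ(2/r₁ − 1/a_t)] = 9533 m/s.
Δv₁ = v_p − v_c1 = 2460 m/s.
At r₂: circular v_c2 = √(μ/r₂) = 2248 m/s; transfer-apoapsis v_a = √[μ(2/r₂ − 1/a_t)] = 962.7 m/s.
Δv₂ = v_c2 − v_a = 1285 m/s.
Total Δv = Δv₁ + Δv₂ = 3745 m/s = 3.745 km/s.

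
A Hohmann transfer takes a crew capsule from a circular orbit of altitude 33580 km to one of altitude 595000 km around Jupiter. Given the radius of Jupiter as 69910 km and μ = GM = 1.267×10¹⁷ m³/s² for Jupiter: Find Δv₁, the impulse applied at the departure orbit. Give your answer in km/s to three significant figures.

r₁ = 69910 + 33580 = 103490 km = 1.0349×10⁸ m.
r₂ = 69910 + 595000 = 664910 km = 6.6491×10⁸ m.
Transfer ellipse a_t = (r₁ + r₂)/2 = 3.842×10⁸ m.
At r₁: circular v_c1 = √(μ/r₁) = 34990 m/s; transfer-perijove v_p = √[μ(2/r₁ − 1/a_t)] = 46030 m/s.
Δv₁ = v_p − v_c1 = 11040 m/s.
= 11.04 km/s.

Δv ≈ 11.0 km/s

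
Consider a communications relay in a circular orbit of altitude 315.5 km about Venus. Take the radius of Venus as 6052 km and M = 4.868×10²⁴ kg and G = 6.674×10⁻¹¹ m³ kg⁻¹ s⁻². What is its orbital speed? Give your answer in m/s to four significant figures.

μ = GM = 6.674×10⁻¹¹ × 4.868×10²⁴ = 3.249×10¹⁴ m³/s².
r = 6052 + 315.5 = 6367.5 km = 6.3675×10⁶ m.
For a circular orbit v = √(μ/r) = √(3.249×10¹⁴ / 6.368×10⁶) = √(5.102×10⁷) = 7143 m/s.

v ≈ 7143 m/s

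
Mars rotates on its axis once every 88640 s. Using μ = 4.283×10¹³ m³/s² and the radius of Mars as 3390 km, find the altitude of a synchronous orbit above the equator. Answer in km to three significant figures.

A synchronous orbit has period T, so by Kepler's third law a = (μT²/4π²)^(1/3).
μT²/4π² = 4.283×10¹³ × (8.864×10⁴)² / 39.48 = 8.524×10²¹ m³.
a = 2.043×10⁷ m = 20428 km.
Altitude h = a − R = 20428 − 3390 = 17038 km.

h_sync ≈ 17000 km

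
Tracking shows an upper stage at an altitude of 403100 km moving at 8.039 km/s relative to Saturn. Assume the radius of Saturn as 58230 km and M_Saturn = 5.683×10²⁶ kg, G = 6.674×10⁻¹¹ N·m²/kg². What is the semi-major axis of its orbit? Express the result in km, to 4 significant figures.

a ≈ 3.800×10⁵ km

μ = GM = 6.674×10⁻¹¹ × 5.683×10²⁶ = 3.793×10¹⁶ m³/s².
r = 58230 + 403100 = 4.6133×10⁵ km = 4.613×10⁸ m.
Vis-viva rearranged: 1/a = 2/r − v²/μ = 4.335×10⁻⁹ − 1.704×10⁻⁹ = 2.631×10⁻⁹ m⁻¹.
a = 3.800×10⁸ m = 3.8002×10⁵ km.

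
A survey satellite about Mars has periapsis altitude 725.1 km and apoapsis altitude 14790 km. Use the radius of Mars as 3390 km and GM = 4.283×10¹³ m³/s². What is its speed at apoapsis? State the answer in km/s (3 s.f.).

v ≈ 0.933 km/s

r_p = 3390 + 725.1 = 4115.1 km = 4.1151×10⁶ m.
r_a = 3390 + 14790 = 18180 km = 1.8180×10⁷ m.
Semi-major axis a = (r_p + r_a)/2 = 11148 km = 1.115×10⁷ m.
Vis-viva: v² = μ(2/r − 1/a) = 4.283×10¹³ × (1.100×10⁻⁷ − 8.971×10⁻⁸) = 8.697×10⁵ m²/s².
v = 932.6 m/s = 0.9326 km/s.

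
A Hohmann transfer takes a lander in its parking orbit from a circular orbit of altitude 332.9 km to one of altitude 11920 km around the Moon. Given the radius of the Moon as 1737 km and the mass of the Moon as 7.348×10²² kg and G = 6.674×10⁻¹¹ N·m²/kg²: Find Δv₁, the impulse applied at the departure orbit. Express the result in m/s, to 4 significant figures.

μ = GM = 6.674×10⁻¹¹ × 7.348×10²² = 4.904×10¹² m³/s².
r₁ = 1737 + 332.9 = 2069.9 km = 2.0699×10⁶ m.
r₂ = 1737 + 11920 = 13657 km = 1.3657×10⁷ m.
Transfer ellipse a_t = (r₁ + r₂)/2 = 7.863×10⁶ m.
At r₁: circular v_c1 = √(μ/r₁) = 1539 m/s; transfer-perilune v_p = √[μ(2/r₁ − 1/a_t)] = 2028 m/s.
Δv₁ = v_p − v_c1 = 489.3 m/s.

Δv ≈ 489.3 m/s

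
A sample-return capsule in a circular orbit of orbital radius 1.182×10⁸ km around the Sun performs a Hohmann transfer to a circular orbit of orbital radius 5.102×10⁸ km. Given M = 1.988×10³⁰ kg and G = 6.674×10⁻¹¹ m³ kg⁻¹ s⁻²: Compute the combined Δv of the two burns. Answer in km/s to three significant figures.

μ = GM = 6.674×10⁻¹¹ × 1.988×10³⁰ = 1.327×10²⁰ m³/s².
r₁ = 1.182×10⁸ km = 1.182×10¹¹ m.
r₂ = 5.102×10⁸ km = 5.102×10¹¹ m.
Transfer ellipse a_t = (r₁ + r₂)/2 = 3.142×10¹¹ m.
At r₁: circular v_c1 = √(μ/r₁) = 33500 m/s; transfer-perihelion v_p = √[μ(2/r₁ − 1/a_t)] = 42690 m/s.
Δv₁ = v_p − v_c1 = 9190 m/s.
At r₂: circular v_c2 = √(μ/r₂) = 16130 m/s; transfer-aphelion v_a = √[μ(2/r₂ − 1/a_t)] = 9891 m/s.
Δv₂ = v_c2 − v_a = 6235 m/s.
Total Δv = Δv₁ + Δv₂ = 15420 m/s = 15.42 km/s.

Δv_total ≈ 15.4 km/s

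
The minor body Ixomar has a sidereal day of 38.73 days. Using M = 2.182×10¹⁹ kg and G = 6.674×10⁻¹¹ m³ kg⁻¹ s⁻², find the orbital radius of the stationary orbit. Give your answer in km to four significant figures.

r_sync ≈ 7447 km

μ = GM = 6.674×10⁻¹¹ × 2.182×10¹⁹ = 1.456×10⁹ m³/s².
T = 38.73 days = 3.346×10⁶ s.
A synchronous orbit has period T, so by Kepler's third law a = (μT²/4π²)^(1/3).
μT²/4π² = 1.456×10⁹ × (3.346×10⁶)² / 39.48 = 4.131×10²⁰ m³.
a = 7.447×10⁶ m = 7447.3 km.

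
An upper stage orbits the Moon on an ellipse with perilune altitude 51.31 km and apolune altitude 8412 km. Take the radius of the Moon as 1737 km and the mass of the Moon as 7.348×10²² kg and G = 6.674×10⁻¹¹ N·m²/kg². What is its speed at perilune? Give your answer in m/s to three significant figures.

μ = GM = 6.674×10⁻¹¹ × 7.348×10²² = 4.904×10¹² m³/s².
r_p = 1737 + 51.31 = 1788.3 km = 1.7883×10⁶ m.
r_a = 1737 + 8412 = 10149 km = 1.0149×10⁷ m.
Semi-major axis a = (r_p + r_a)/2 = 5968.7 km = 5.969×10⁶ m.
Vis-viva: v² = μ(2/r − 1/a) = 4.904×10¹² × (1.118×10⁻⁶ − 1.675×10⁻⁷) = 4.663×10⁶ m²/s².
v = 2159 m/s.

v ≈ 2160 m/s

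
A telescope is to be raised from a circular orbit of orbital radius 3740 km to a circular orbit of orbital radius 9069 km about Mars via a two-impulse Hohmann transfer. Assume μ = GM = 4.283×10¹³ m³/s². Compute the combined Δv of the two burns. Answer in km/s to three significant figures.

r₁ = 3740 km = 3.740×10⁶ m.
r₂ = 9069 km = 9.069×10⁶ m.
Transfer ellipse a_t = (r₁ + r₂)/2 = 6.404×10⁶ m.
At r₁: circular v_c1 = √(μ/r₁) = 3384 m/s; transfer-periapsis v_p = √[μ(2/r₁ − 1/a_t)] = 4027 m/s.
Δv₁ = v_p − v_c1 = 642.9 m/s.
At r₂: circular v_c2 = √(μ/r₂) = 2173 m/s; transfer-apoapsis v_a = √[μ(2/r₂ − 1/a_t)] = 1661 m/s.
Δv₂ = v_c2 − v_a = 512.5 m/s.
Total Δv = Δv₁ + Δv₂ = 1155 m/s = 1.155 km/s.

Δv_total ≈ 1.16 km/s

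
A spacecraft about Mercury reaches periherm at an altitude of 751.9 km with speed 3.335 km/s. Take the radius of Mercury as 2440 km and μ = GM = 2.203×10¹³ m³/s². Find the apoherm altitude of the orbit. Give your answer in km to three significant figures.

r_p = 2440 + 751.9 = 3191.9 km = 3.192×10⁶ m.
Specific energy ε = v²/2 − μ/r = -1.341×10⁶ J/kg, so a = −μ/(2ε) = 8.216×10⁶ m.
The apsides satisfy r_p + r_a = 2a, so the apoherm radius is 2a − r_p = 1.324×10⁷ m = 13239 km.
Apoherm altitude = 13239 − 2440 = 10799 km.

apoherm altitude ≈ 10800 km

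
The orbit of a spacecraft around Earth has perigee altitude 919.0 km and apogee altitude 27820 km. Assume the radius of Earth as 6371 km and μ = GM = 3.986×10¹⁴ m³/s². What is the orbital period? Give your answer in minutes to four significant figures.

r_p = 6371 + 919.0 = 7290.0 km = 7.2900×10⁶ m.
r_a = 6371 + 27820 = 34191 km = 3.4191×10⁷ m.
Semi-major axis a = (r_p + r_a)/2 = (7290.0 + 34191)/2 = 20740 km = 2.074×10⁷ m.
By Kepler's third law T = 2π√(a³/μ) = 2π × 4.731×10³ = 2.973×10⁴ s.
= 495.4 minutes.

T ≈ 495.4 minutes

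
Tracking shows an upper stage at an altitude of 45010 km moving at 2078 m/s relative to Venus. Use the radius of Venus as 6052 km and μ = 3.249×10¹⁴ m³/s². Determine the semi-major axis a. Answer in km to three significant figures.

r = 6052 + 45010 = 51062 km = 5.106×10⁷ m.
Vis-viva rearranged: 1/a = 2/r − v²/μ = 3.917×10⁻⁸ − 1.329×10⁻⁸ = 2.588×10⁻⁸ m⁻¹.
a = 3.864×10⁷ m = 38644 km.

a ≈ 38600 km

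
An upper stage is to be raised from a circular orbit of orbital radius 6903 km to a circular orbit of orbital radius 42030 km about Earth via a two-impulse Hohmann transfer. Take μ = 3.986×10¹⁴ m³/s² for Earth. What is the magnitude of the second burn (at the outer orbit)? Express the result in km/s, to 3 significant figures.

Δv ≈ 1.44 km/s

r₁ = 6903 km = 6.903×10⁶ m.
r₂ = 42030 km = 4.203×10⁷ m.
Transfer ellipse a_t = (r₁ + r₂)/2 = 2.447×10⁷ m.
At r₁: circular v_c1 = √(μ/r₁) = 7599 m/s; transfer-perigee v_p = √[μ(2/r₁ − 1/a_t)] = 9960 m/s.
At r₂: circular v_c2 = √(μ/r₂) = 3080 m/s; transfer-apogee v_a = √[μ(2/r₂ − 1/a_t)] = 1636 m/s.
Δv₂ = v_c2 − v_a = 1444 m/s.
= 1.444 km/s.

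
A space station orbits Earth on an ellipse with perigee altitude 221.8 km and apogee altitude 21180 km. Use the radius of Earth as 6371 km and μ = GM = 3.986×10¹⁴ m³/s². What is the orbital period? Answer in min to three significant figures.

r_p = 6371 + 221.8 = 6592.8 km = 6.5928×10⁶ m.
r_a = 6371 + 21180 = 27551 km = 2.7551×10⁷ m.
Semi-major axis a = (r_p + r_a)/2 = (6592.8 + 27551)/2 = 17072 km = 1.707×10⁷ m.
By Kepler's third law T = 2π√(a³/μ) = 2π × 3.533×10³ = 2.220×10⁴ s.
= 370.0 min.

T ≈ 370 min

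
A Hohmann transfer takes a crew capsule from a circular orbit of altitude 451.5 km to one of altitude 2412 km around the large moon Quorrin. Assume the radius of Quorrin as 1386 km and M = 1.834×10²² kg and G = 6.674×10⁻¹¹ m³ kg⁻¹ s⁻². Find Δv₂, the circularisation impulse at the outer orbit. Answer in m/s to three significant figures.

Δv ≈ 109 m/s

μ = GM = 6.674×10⁻¹¹ × 1.834×10²² = 1.224×10¹² m³/s².
r₁ = 1386 + 451.5 = 1837.5 km = 1.8375×10⁶ m.
r₂ = 1386 + 2412 = 3798.0 km = 3.7980×10⁶ m.
Transfer ellipse a_t = (r₁ + r₂)/2 = 2.818×10⁶ m.
At r₁: circular v_c1 = √(μ/r₁) = 816.2 m/s; transfer-periapsis v_p = √[μ(2/r₁ − 1/a_t)] = 947.6 m/s.
At r₂: circular v_c2 = √(μ/r₂) = 567.7 m/s; transfer-apoapsis v_a = √[μ(2/r₂ − 1/a_t)] = 458.4 m/s.
Δv₂ = v_c2 − v_a = 109.3 m/s.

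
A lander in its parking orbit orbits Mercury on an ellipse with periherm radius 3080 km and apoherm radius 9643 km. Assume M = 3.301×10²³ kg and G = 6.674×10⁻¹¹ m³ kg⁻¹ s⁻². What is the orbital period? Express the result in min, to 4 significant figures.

T ≈ 358.0 min

μ = GM = 6.674×10⁻¹¹ × 3.301×10²³ = 2.203×10¹³ m³/s².
Semi-major axis a = (r_p + r_a)/2 = (3080.0 + 9643.0)/2 = 6361.5 km = 6.362×10⁶ m.
By Kepler's third law T = 2π√(a³/μ) = 2π × 3.418×10³ = 2.148×10⁴ s.
= 358.0 min.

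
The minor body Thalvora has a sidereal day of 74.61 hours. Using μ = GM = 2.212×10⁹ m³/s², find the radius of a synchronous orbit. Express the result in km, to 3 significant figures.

r_sync ≈ 1590 km

T = 74.61 hours = 2.686×10⁵ s.
A synchronous orbit has period T, so by Kepler's third law a = (μT²/4π²)^(1/3).
μT²/4π² = 2.212×10⁹ × (2.686×10⁵)² / 39.48 = 4.042×10¹⁸ m³.
a = 1.593×10⁶ m = 1593.0 km.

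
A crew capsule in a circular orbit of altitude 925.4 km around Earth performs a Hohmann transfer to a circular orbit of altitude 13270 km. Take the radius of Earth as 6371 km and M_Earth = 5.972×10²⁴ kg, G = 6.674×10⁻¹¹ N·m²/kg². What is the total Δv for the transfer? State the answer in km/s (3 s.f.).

Δv_total ≈ 2.72 km/s

μ = GM = 6.674×10⁻¹¹ × 5.972×10²⁴ = 3.986×10¹⁴ m³/s².
r₁ = 6371 + 925.4 = 7296.4 km = 7.2964×10⁶ m.
r₂ = 6371 + 13270 = 19641 km = 1.9641×10⁷ m.
Transfer ellipse a_t = (r₁ + r₂)/2 = 1.347×10⁷ m.
At r₁: circular v_c1 = √(μ/r₁) = 7391 m/s; transfer-perigee v_p = √[μ(2/r₁ − 1/a_t)] = 8925 m/s.
Δv₁ = v_p − v_c1 = 1534 m/s.
At r₂: circular v_c2 = √(μ/r₂) = 4505 m/s; transfer-apogee v_a = √[μ(2/r₂ − 1/a_t)] = 3316 m/s.
Δv₂ = v_c2 − v_a = 1189 m/s.
Total Δv = Δv₁ + Δv₂ = 2723 m/s = 2.723 km/s.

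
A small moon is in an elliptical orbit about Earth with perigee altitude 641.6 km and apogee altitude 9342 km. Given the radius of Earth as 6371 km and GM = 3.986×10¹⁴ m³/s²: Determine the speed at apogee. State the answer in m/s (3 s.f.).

v ≈ 3960 m/s

r_p = 6371 + 641.6 = 7012.6 km = 7.0126×10⁶ m.
r_a = 6371 + 9342 = 15713 km = 1.5713×10⁷ m.
Semi-major axis a = (r_p + r_a)/2 = 11363 km = 1.136×10⁷ m.
Vis-viva: v² = μ(2/r − 1/a) = 3.986×10¹⁴ × (1.273×10⁻⁷ − 8.801×10⁻⁸) = 1.566×10⁷ m²/s².
v = 3957 m/s.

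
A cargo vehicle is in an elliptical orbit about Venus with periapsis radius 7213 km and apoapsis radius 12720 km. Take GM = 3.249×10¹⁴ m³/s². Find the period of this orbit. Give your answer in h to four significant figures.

Semi-major axis a = (r_p + r_a)/2 = (7213.0 + 12720)/2 = 9966.5 km = 9.966×10⁶ m.
By Kepler's third law T = 2π√(a³/μ) = 2π × 1.746×10³ = 1.097×10⁴ s.
= 3.047 h.

T ≈ 3.047 h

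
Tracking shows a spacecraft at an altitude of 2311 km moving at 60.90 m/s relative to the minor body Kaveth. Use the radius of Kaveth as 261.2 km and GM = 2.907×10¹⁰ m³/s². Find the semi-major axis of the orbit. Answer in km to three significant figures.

a ≈ 1540 km

r = 261.2 + 2311 = 2572.2 km = 2.572×10⁶ m.
Vis-viva rearranged: 1/a = 2/r − v²/μ = 7.775×10⁻⁷ − 1.276×10⁻⁷ = 6.500×10⁻⁷ m⁻¹.
a = 1.539×10⁶ m = 1538.6 km.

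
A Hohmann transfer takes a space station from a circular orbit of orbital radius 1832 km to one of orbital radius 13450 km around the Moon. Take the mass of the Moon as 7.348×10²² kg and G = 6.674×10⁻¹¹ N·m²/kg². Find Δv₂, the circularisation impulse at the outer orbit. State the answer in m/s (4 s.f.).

μ = GM = 6.674×10⁻¹¹ × 7.348×10²² = 4.904×10¹² m³/s².
r₁ = 1832 km = 1.832×10⁶ m.
r₂ = 13450 km = 1.345×10⁷ m.
Transfer ellipse a_t = (r₁ + r₂)/2 = 7.641×10⁶ m.
At r₁: circular v_c1 = √(μ/r₁) = 1636 m/s; transfer-perilune v_p = √[μ(2/r₁ − 1/a_t)] = 2171 m/s.
At r₂: circular v_c2 = √(μ/r₂) = 603.8 m/s; transfer-apolune v_a = √[μ(2/r₂ − 1/a_t)] = 295.7 m/s.
Δv₂ = v_c2 − v_a = 308.2 m/s.

Δv ≈ 308.2 m/s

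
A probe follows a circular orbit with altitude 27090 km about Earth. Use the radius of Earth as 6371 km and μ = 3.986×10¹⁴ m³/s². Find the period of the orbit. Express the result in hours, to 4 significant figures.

T ≈ 16.92 hours

r = 6371 + 27090 = 33461 km = 3.3461×10⁷ m.
Kepler's third law: T = 2π√(r³/μ) = 2π√((3.346×10⁷)³ / 3.986×10¹⁴).
r³/μ = 9.399×10⁷ s², so T = 2π × 9.695×10³ = 6.091×10⁴ s.
Converting: 6.091×10⁴ s ÷ 3600 = 16.92 hours.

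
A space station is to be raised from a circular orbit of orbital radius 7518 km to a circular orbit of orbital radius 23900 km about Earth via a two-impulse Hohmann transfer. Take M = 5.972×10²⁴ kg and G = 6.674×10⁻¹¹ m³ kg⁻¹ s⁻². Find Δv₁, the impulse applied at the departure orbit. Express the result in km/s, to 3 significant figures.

Δv ≈ 1.70 km/s

μ = GM = 6.674×10⁻¹¹ × 5.972×10²⁴ = 3.986×10¹⁴ m³/s².
r₁ = 7518 km = 7.518×10⁶ m.
r₂ = 23900 km = 2.390×10⁷ m.
Transfer ellipse a_t = (r₁ + r₂)/2 = 1.571×10⁷ m.
At r₁: circular v_c1 = √(μ/r₁) = 7281 m/s; transfer-perigee v_p = √[μ(2/r₁ − 1/a_t)] = 8981 m/s.
Δv₁ = v_p − v_c1 = 1700 m/s.
= 1.700 km/s.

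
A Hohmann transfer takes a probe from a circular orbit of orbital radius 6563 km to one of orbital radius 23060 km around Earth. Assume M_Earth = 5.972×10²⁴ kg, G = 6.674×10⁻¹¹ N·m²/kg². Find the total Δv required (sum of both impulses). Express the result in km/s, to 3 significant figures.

Δv_total ≈ 3.32 km/s

μ = GM = 6.674×10⁻¹¹ × 5.972×10²⁴ = 3.986×10¹⁴ m³/s².
r₁ = 6563 km = 6.563×10⁶ m.
r₂ = 23060 km = 2.306×10⁷ m.
Transfer ellipse a_t = (r₁ + r₂)/2 = 1.481×10⁷ m.
At r₁: circular v_c1 = √(μ/r₁) = 7793 m/s; transfer-perigee v_p = √[μ(2/r₁ − 1/a_t)] = 9724 m/s.
Δv₁ = v_p − v_c1 = 1931 m/s.
At r₂: circular v_c2 = √(μ/r₂) = 4157 m/s; transfer-apogee v_a = √[μ(2/r₂ − 1/a_t)] = 2767 m/s.
Δv₂ = v_c2 − v_a = 1390 m/s.
Total Δv = Δv₁ + Δv₂ = 3321 m/s = 3.321 km/s.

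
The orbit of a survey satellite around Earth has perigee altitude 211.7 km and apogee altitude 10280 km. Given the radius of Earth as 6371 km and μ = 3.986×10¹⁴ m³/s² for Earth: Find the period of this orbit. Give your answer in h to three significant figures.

T ≈ 3.46 h

r_p = 6371 + 211.7 = 6582.7 km = 6.5827×10⁶ m.
r_a = 6371 + 10280 = 16651 km = 1.6651×10⁷ m.
Semi-major axis a = (r_p + r_a)/2 = (6582.7 + 16651)/2 = 11617 km = 1.162×10⁷ m.
By Kepler's third law T = 2π√(a³/μ) = 2π × 1.983×10³ = 1.246×10⁴ s.
= 3.461 h.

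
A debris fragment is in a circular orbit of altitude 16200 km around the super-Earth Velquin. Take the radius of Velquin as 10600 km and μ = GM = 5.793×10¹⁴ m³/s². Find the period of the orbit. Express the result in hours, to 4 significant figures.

r = 10600 + 16200 = 26800 km = 2.6800×10⁷ m.
Kepler's third law: T = 2π√(r³/μ) = 2π√((2.680×10⁷)³ / 5.793×10¹⁴).
r³/μ = 3.323×10⁷ s², so T = 2π × 5.764×10³ = 3.622×10⁴ s.
Converting: 3.622×10⁴ s ÷ 3600 = 10.06 hours.

T ≈ 10.06 hours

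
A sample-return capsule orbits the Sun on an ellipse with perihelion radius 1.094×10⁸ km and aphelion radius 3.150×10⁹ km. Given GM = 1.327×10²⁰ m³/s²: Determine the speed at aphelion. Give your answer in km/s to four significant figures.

v ≈ 1.682 km/s

Semi-major axis a = (r_p + r_a)/2 = 1.6297×10⁹ km = 1.630×10¹² m.
Vis-viva: v² = μ(2/r − 1/a) = 1.327×10²⁰ × (6.349×10⁻¹³ − 6.136×10⁻¹³) = 2.828×10⁶ m²/s².
v = 1682 m/s = 1.682 km/s.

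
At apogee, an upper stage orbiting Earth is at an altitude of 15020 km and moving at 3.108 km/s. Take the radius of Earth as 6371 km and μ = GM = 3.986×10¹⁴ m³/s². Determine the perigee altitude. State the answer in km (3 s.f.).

r_a = 6371 + 15020 = 21391 km = 2.139×10⁷ m.
Specific energy ε = v²/2 − μ/r = -1.380×10⁷ J/kg, so a = −μ/(2ε) = 1.444×10⁷ m.
The apsides satisfy r_p + r_a = 2a, so the perigee radius is 2a − r_a = 7.484×10⁶ m = 7484.3 km.
Perigee altitude = 7484.3 − 6371 = 1113.3 km.

perigee altitude ≈ 1110 km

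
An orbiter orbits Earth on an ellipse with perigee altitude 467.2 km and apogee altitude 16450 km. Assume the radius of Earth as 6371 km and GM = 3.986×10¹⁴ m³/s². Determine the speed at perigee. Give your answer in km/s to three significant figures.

v ≈ 9.47 km/s

r_p = 6371 + 467.2 = 6838.2 km = 6.8382×10⁶ m.
r_a = 6371 + 16450 = 22821 km = 2.2821×10⁷ m.
Semi-major axis a = (r_p + r_a)/2 = 14830 km = 1.483×10⁷ m.
Vis-viva: v² = μ(2/r − 1/a) = 3.986×10¹⁴ × (2.925×10⁻⁷ − 6.743×10⁻⁸) = 8.970×10⁷ m²/s².
v = 9471 m/s = 9.471 km/s.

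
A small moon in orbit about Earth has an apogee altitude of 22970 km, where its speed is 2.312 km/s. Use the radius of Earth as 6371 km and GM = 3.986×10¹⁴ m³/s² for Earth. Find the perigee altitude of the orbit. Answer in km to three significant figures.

perigee altitude ≈ 815 km

r_a = 6371 + 22970 = 29341 km = 2.934×10⁷ m.
Specific energy ε = v²/2 − μ/r = -1.091×10⁷ J/kg, so a = −μ/(2ε) = 1.826×10⁷ m.
The apsides satisfy r_p + r_a = 2a, so the perigee radius is 2a − r_a = 7.186×10⁶ m = 7186.2 km.
Perigee altitude = 7186.2 − 6371 = 815.21 km.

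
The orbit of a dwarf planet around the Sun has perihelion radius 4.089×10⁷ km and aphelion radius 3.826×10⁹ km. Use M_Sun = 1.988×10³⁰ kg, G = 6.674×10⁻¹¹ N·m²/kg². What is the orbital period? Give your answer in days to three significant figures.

μ = GM = 6.674×10⁻¹¹ × 1.988×10³⁰ = 1.327×10²⁰ m³/s².
Semi-major axis a = (r_p + r_a)/2 = (4.0890×10⁷ + 3.8260×10⁹)/2 = 1.9334×10⁹ km = 1.933×10¹² m.
By Kepler's third law T = 2π√(a³/μ) = 2π × 2.334×10⁸ = 1.466×10⁹ s.
= 16970 days.

T ≈ 17000 days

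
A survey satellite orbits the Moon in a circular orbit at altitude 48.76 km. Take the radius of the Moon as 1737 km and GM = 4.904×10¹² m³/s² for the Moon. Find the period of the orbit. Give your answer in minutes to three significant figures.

r = 1737 + 48.76 = 1785.8 km = 1.7858×10⁶ m.
Kepler's third law: T = 2π√(r³/μ) = 2π√((1.786×10⁶)³ / 4.904×10¹²).
r³/μ = 1.161×10⁶ s², so T = 2π × 1.078×10³ = 6.771×10³ s.
Converting: 6.771×10³ s ÷ 60.00 = 112.8 minutes.

T ≈ 113 minutes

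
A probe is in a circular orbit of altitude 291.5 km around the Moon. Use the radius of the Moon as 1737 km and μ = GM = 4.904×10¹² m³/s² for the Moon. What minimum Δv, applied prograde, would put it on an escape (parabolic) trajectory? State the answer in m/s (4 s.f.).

Δv ≈ 644.0 m/s

r = 1737 + 291.5 = 2028.5 km = 2.0285×10⁶ m.
Circular speed v_c = √(μ/r) = 1555 m/s.
Escape speed v_esc = √(2μ/r) = √2 × v_c = 2199 m/s.
Δv = v_esc − v_c = 644.0 m/s.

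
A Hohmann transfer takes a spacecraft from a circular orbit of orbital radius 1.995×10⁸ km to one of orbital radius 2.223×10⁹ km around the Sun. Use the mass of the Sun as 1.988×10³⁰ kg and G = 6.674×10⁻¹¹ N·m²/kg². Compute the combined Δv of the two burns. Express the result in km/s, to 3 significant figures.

Δv_total ≈ 13.7 km/s

μ = GM = 6.674×10⁻¹¹ × 1.988×10³⁰ = 1.327×10²⁰ m³/s².
r₁ = 1.995×10⁸ km = 1.995×10¹¹ m.
r₂ = 2.223×10⁹ km = 2.223×10¹² m.
Transfer ellipse a_t = (r₁ + r₂)/2 = 1.211×10¹² m.
At r₁: circular v_c1 = √(μ/r₁) = 25790 m/s; transfer-perihelion v_p = √[μ(2/r₁ − 1/a_t)] = 34940 m/s.
Δv₁ = v_p − v_c1 = 9148 m/s.
At r₂: circular v_c2 = √(μ/r₂) = 7726 m/s; transfer-aphelion v_a = √[μ(2/r₂ − 1/a_t)] = 3135 m/s.
Δv₂ = v_c2 − v_a = 4590 m/s.
Total Δv = Δv₁ + Δv₂ = 13740 m/s = 13.74 km/s.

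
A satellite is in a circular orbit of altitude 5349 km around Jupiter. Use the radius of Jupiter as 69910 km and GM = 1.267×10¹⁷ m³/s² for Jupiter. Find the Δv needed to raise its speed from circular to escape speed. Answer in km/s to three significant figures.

r = 69910 + 5349 = 75259 km = 7.5259×10⁷ m.
Circular speed v_c = √(μ/r) = 41030 m/s.
Escape speed v_esc = √(2μ/r) = √2 × v_c = 58030 m/s.
Δv = v_esc − v_c = 17000 m/s = 17.00 km/s.

Δv ≈ 17.0 km/s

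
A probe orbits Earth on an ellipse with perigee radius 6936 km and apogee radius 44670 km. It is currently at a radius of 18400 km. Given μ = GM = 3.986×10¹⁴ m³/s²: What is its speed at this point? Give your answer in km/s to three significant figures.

Semi-major axis a = (r_p + r_a)/2 = 25803 km = 2.580×10⁷ m.
Vis-viva: v² = μ(2/r − 1/a) = 3.986×10¹⁴ × (1.087×10⁻⁷ − 3.876×10⁻⁸) = 2.788×10⁷ m²/s².
v = 5280 m/s = 5.280 km/s.

v ≈ 5.28 km/s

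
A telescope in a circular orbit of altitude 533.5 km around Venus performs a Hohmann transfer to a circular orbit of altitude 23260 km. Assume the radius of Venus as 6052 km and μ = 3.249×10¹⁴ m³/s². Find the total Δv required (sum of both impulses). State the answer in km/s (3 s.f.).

r₁ = 6052 + 533.5 = 6585.5 km = 6.5855×10⁶ m.
r₂ = 6052 + 23260 = 29312 km = 2.9312×10⁷ m.
Transfer ellipse a_t = (r₁ + r₂)/2 = 1.795×10⁷ m.
At r₁: circular v_c1 = √(μ/r₁) = 7024 m/s; transfer-periapsis v_p = √[μ(2/r₁ − 1/a_t)] = 8976 m/s.
Δv₁ = v_p − v_c1 = 1952 m/s.
At r₂: circular v_c2 = √(μ/r₂) = 3329 m/s; transfer-apoapsis v_a = √[μ(2/r₂ − 1/a_t)] = 2017 m/s.
Δv₂ = v_c2 − v_a = 1313 m/s.
Total Δv = Δv₁ + Δv₂ = 3265 m/s = 3.265 km/s.

Δv_total ≈ 3.26 km/s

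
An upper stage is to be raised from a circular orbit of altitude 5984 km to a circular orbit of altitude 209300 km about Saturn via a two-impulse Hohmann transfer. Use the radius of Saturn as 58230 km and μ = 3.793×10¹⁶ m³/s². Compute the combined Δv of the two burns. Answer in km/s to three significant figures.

r₁ = 58230 + 5984 = 64214 km = 6.4214×10⁷ m.
r₂ = 58230 + 209300 = 267530 km = 2.6753×10⁸ m.
Transfer ellipse a_t = (r₁ + r₂)/2 = 1.659×10⁸ m.
At r₁: circular v_c1 = √(μ/r₁) = 24300 m/s; transfer-perikrone v_p = √[μ(2/r₁ − 1/a_t)] = 30870 m/s.
Δv₁ = v_p − v_c1 = 6562 m/s.
At r₂: circular v_c2 = √(μ/r₂) = 11910 m/s; transfer-apokrone v_a = √[μ(2/r₂ − 1/a_t)] = 7409 m/s.
Δv₂ = v_c2 − v_a = 4499 m/s.
Total Δv = Δv₁ + Δv₂ = 11060 m/s = 11.06 km/s.

Δv_total ≈ 11.1 km/s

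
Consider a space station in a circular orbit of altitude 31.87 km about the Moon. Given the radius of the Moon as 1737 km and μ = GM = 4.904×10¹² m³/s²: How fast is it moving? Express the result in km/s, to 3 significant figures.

v ≈ 1.67 km/s

r = 1737 + 31.87 = 1768.9 km = 1.7689×10⁶ m.
For a circular orbit v = √(μ/r) = √(4.904×10¹² / 1.769×10⁶) = √(2.772×10⁶) = 1665 m/s.
That is 1.665 km/s.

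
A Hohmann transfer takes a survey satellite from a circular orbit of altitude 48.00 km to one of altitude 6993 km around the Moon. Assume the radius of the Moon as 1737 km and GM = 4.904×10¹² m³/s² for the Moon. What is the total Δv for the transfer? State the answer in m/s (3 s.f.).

r₁ = 1737 + 48.00 = 1785.0 km = 1.7850×10⁶ m.
r₂ = 1737 + 6993 = 8730.0 km = 8.7300×10⁶ m.
Transfer ellipse a_t = (r₁ + r₂)/2 = 5.258×10⁶ m.
At r₁: circular v_c1 = √(μ/r₁) = 1658 m/s; transfer-perilune v_p = √[μ(2/r₁ − 1/a_t)] = 2136 m/s.
Δv₁ = v_p − v_c1 = 478.4 m/s.
At r₂: circular v_c2 = √(μ/r₂) = 749.5 m/s; transfer-apolune v_a = √[μ(2/r₂ − 1/a_t)] = 436.7 m/s.
Δv₂ = v_c2 − v_a = 312.8 m/s.
Total Δv = Δv₁ + Δv₂ = 791.1 m/s.

Δv_total ≈ 791 m/s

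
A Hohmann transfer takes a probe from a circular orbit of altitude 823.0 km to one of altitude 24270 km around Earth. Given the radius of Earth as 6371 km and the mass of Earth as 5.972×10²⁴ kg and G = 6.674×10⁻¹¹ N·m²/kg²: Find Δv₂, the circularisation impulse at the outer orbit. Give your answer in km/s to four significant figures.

μ = GM = 6.674×10⁻¹¹ × 5.972×10²⁴ = 3.986×10¹⁴ m³/s².
r₁ = 6371 + 823.0 = 7194.0 km = 7.1940×10⁶ m.
r₂ = 6371 + 24270 = 30641 km = 3.0641×10⁷ m.
Transfer ellipse a_t = (r₁ + r₂)/2 = 1.892×10⁷ m.
At r₁: circular v_c1 = √(μ/r₁) = 7443 m/s; transfer-perigee v_p = √[μ(2/r₁ − 1/a_t)] = 9473 m/s.
At r₂: circular v_c2 = √(μ/r₂) = 3607 m/s; transfer-apogee v_a = √[μ(2/r₂ − 1/a_t)] = 2224 m/s.
Δv₂ = v_c2 − v_a = 1383 m/s.
= 1.383 km/s.

Δv ≈ 1.383 km/s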